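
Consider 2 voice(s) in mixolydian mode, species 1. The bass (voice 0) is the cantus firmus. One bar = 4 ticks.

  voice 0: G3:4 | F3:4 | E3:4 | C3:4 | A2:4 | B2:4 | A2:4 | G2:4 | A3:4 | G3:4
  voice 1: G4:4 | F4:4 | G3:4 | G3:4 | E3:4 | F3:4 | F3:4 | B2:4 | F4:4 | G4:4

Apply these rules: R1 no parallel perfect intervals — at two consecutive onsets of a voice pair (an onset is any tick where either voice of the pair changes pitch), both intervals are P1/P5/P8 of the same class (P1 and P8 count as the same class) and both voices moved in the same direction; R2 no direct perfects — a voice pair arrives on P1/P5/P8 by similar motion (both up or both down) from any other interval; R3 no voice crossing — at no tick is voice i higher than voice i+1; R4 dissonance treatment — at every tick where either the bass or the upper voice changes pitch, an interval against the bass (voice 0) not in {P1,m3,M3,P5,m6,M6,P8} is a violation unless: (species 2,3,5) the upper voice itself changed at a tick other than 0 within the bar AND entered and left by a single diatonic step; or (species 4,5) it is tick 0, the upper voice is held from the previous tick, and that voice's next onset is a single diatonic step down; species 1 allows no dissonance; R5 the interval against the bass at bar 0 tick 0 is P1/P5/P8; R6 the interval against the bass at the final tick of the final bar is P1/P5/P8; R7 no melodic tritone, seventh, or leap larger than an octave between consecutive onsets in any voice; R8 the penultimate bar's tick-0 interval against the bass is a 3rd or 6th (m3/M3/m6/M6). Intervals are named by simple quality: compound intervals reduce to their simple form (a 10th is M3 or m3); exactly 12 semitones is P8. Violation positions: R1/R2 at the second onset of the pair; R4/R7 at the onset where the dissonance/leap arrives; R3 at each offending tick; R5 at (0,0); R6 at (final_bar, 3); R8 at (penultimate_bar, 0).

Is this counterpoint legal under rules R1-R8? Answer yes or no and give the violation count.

bar 0: v0=G3 v1=G4 (P8)
bar 1: v0=F3 v1=F4 (P8)
bar 2: v0=E3 v1=G3 (m3)
bar 3: v0=C3 v1=G3 (P5)
bar 4: v0=A2 v1=E3 (P5)
bar 5: v0=B2 v1=F3 (TT)
bar 6: v0=A2 v1=F3 (m6)
bar 7: v0=G2 v1=B2 (M3)
bar 8: v0=A3 v1=F4 (m6)
bar 9: v0=G3 v1=G4 (P8)
  R1 @ bar1.0: G3/G4 P8 -> F3/F4 P8 similar
  R7 @ bar2.0: F4->G3 leap 10st
  R1 @ bar4.0: C3/G3 P5 -> A2/E3 P5 similar
  R4 @ bar5.0: B2/F3 TT untreated
  R7 @ bar7.0: F3->B2 leap 6st
  R7 @ bar8.0: G2->A3 leap 14st
  R7 @ bar8.0: B2->F4 leap 18st

No (7 violations)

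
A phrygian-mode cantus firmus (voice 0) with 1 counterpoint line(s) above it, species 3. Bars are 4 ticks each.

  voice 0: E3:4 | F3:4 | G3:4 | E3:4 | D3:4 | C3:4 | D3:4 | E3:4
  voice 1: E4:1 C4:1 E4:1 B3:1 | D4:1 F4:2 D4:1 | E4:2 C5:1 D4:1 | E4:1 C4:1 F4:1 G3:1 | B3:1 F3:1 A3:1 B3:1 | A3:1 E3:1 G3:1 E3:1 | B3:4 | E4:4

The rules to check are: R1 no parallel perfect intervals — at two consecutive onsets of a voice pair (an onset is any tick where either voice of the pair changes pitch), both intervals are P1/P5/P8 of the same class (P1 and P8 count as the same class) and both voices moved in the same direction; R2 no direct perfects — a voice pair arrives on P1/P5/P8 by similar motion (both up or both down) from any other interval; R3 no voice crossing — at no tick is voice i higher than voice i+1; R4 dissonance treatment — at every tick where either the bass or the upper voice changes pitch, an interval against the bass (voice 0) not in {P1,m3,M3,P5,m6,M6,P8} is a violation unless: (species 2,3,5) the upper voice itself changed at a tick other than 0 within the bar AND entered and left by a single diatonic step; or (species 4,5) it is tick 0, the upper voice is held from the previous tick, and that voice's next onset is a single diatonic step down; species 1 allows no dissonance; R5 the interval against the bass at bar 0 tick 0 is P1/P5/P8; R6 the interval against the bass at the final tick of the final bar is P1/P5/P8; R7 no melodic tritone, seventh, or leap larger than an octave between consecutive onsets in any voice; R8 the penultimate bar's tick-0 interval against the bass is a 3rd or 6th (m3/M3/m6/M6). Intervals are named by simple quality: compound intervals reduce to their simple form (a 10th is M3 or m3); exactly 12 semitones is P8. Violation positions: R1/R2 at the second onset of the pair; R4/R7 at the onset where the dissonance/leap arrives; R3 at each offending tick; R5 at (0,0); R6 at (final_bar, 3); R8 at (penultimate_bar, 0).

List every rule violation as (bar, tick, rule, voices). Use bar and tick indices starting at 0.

(2, 2, R4, (0, 1))
(2, 3, R7, (1,))
(3, 2, R4, (0, 1))
(3, 3, R7, (1,))
(4, 1, R7, (1,))
(7, 0, R2, (0, 1))

bar 0: v0=E3 v1=E4 downbeat P8
bar 1: v0=F3 v1=D4 downbeat M6
bar 2: v0=G3 v1=E4 downbeat M6
bar 3: v0=E3 v1=E4 downbeat P8
bar 4: v0=D3 v1=B3 downbeat M6
bar 5: v0=C3 v1=A3 downbeat M6
bar 6: v0=D3 v1=B3 downbeat M6
bar 7: v0=E3 v1=E4 downbeat P8
  -> R4 @ bar 2 tick 2 v(0, 1): G3/C5 P4 untreated
  -> R7 @ bar 2 tick 3 v(1,): C5->D4 leap 10st
  -> R4 @ bar 3 tick 2 v(0, 1): E3/F4 m2 untreated
  -> R7 @ bar 3 tick 3 v(1,): F4->G3 leap 10st
  -> R7 @ bar 4 tick 1 v(1,): B3->F3 leap 6st
  -> R2 @ bar 7 tick 0 v(0, 1): D3/B3 M6 -> E3/E4 P8 similar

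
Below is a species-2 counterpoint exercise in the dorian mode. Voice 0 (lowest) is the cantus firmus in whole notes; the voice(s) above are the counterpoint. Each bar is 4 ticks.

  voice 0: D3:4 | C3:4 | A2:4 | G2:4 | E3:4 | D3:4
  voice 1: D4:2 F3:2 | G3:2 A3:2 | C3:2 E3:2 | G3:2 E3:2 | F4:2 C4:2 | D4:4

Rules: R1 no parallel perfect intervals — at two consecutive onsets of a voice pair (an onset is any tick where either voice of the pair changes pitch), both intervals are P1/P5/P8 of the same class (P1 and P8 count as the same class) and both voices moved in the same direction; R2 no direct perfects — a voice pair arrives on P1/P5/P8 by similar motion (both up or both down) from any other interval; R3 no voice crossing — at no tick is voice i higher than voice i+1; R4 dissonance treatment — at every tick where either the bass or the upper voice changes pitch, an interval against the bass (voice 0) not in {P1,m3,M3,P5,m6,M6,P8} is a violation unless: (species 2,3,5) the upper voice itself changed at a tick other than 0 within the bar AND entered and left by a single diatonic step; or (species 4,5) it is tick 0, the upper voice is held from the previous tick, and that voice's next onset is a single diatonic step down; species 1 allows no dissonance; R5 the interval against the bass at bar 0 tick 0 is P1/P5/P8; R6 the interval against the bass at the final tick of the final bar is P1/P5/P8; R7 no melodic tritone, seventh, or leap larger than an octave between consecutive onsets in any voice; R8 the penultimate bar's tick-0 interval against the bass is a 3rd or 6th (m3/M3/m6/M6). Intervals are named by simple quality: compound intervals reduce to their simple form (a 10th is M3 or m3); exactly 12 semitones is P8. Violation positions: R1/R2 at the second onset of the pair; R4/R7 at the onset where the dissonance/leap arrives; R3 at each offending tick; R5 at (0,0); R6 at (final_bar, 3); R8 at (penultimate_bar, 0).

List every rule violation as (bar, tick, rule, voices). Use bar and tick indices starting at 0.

(4, 0, R4, (0, 1))
(4, 0, R7, (1,))
(4, 0, R8, (0, 1))

bar 0: v0=D3 v1=D4 downbeat P8
bar 1: v0=C3 v1=G3 downbeat P5
bar 2: v0=A2 v1=C3 downbeat m3
bar 3: v0=G2 v1=G3 downbeat P8
bar 4: v0=E3 v1=F4 downbeat m2
bar 5: v0=D3 v1=D4 downbeat P8
  -> R4 @ bar 4 tick 0 v(0, 1): E3/F4 m2 untreated
  -> R7 @ bar 4 tick 0 v(1,): E3->F4 leap 13st
  -> R8 @ bar 4 tick 0 v(0, 1): penult m2 not 3rd/6th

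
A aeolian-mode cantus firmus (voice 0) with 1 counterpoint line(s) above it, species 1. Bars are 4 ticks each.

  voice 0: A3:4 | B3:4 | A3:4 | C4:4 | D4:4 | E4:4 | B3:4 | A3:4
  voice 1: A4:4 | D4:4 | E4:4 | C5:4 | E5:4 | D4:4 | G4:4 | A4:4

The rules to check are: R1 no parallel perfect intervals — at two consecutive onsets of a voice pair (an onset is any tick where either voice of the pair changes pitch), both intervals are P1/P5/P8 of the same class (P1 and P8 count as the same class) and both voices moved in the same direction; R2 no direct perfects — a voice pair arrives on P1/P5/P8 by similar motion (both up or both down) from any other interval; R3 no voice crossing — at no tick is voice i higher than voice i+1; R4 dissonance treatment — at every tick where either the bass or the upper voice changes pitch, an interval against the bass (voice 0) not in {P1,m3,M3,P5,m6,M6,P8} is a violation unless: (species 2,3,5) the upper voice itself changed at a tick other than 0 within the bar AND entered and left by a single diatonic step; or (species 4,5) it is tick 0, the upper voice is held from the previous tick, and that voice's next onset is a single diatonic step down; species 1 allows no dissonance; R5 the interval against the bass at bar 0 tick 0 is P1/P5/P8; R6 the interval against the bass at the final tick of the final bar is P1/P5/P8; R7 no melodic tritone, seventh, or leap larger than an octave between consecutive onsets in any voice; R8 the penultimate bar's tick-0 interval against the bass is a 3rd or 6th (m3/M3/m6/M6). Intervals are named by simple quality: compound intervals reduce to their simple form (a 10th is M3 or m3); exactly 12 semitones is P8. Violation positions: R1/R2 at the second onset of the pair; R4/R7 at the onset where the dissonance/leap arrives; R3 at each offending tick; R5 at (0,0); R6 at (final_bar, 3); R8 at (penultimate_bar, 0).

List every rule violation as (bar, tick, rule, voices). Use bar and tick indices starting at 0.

(3, 0, R2, (0, 1))
(4, 0, R4, (0, 1))
(5, 0, R3, (0, 1))
(5, 0, R4, (0, 1))
(5, 0, R7, (1,))
(5, 1, R3, (0, 1))
(5, 2, R3, (0, 1))
(5, 3, R3, (0, 1))

bar 0: v0=A3 v1=A4 downbeat P8
bar 1: v0=B3 v1=D4 downbeat m3
bar 2: v0=A3 v1=E4 downbeat P5
bar 3: v0=C4 v1=C5 downbeat P8
bar 4: v0=D4 v1=E5 downbeat M2
bar 5: v0=E4 v1=D4 downbeat M2
bar 6: v0=B3 v1=G4 downbeat m6
bar 7: v0=A3 v1=A4 downbeat P8
  -> R2 @ bar 3 tick 0 v(0, 1): A3/E4 P5 -> C4/C5 P8 similar
  -> R4 @ bar 4 tick 0 v(0, 1): D4/E5 M2 untreated
  -> R3 @ bar 5 tick 0 v(0, 1): E4 above D4
  -> R4 @ bar 5 tick 0 v(0, 1): E4/D4 M2 untreated
  -> R7 @ bar 5 tick 0 v(1,): E5->D4 leap 14st
  -> R3 @ bar 5 tick 1 v(0, 1): E4 above D4
  -> R3 @ bar 5 tick 2 v(0, 1): E4 above D4
  -> R3 @ bar 5 tick 3 v(0, 1): E4 above D4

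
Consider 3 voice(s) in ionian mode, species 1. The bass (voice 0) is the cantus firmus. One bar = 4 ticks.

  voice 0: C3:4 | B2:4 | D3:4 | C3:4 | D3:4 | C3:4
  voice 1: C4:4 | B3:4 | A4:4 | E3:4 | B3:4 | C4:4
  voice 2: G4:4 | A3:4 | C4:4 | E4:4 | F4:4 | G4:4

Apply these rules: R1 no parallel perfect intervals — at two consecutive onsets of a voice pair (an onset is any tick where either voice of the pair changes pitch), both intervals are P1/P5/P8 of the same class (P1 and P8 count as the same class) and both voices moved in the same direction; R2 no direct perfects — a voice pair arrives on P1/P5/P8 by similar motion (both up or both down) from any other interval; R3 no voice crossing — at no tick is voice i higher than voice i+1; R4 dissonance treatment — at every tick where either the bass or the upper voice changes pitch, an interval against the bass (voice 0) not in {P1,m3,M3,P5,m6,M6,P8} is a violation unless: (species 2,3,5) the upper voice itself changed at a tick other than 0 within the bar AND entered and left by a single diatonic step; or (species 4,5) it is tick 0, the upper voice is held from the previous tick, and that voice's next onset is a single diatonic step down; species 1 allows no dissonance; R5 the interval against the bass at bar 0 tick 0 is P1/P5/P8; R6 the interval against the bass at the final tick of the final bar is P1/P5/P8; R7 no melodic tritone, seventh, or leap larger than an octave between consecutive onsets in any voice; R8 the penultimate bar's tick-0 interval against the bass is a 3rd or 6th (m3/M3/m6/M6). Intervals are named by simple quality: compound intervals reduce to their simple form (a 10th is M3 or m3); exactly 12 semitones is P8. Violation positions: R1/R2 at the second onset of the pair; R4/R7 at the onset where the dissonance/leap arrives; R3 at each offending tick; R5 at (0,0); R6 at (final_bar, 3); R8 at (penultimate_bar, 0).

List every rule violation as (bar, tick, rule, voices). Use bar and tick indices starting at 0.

bar 0: v0=C3 v1=C4 v2=G4 downbeat P5
bar 1: v0=B2 v1=B3 v2=A3 downbeat m7
bar 2: v0=D3 v1=A4 v2=C4 downbeat m7
bar 3: v0=C3 v1=E3 v2=E4 downbeat M3
bar 4: v0=D3 v1=B3 v2=F4 downbeat m3
bar 5: v0=C3 v1=C4 v2=G4 downbeat P5
  -> R1 @ bar 1 tick 0 v(0, 1): C3/C4 P8 -> B2/B3 P8 similar
  -> R3 @ bar 1 tick 0 v(1, 2): B3 above A3
  -> R4 @ bar 1 tick 0 v(0, 2): B2/A3 m7 untreated
  -> R7 @ bar 1 tick 0 v(2,): G4->A3 leap 10st
  -> R3 @ bar 1 tick 1 v(1, 2): B3 above A3
  -> R3 @ bar 1 tick 2 v(1, 2): B3 above A3
  -> R3 @ bar 1 tick 3 v(1, 2): B3 above A3
  -> R2 @ bar 2 tick 0 v(0, 1): B2/B3 P8 -> D3/A4 P5 similar
  -> R3 @ bar 2 tick 0 v(1, 2): A4 above C4
  -> R4 @ bar 2 tick 0 v(0, 2): D3/C4 m7 untreated
  -> R7 @ bar 2 tick 0 v(1,): B3->A4 leap 10st
  -> R3 @ bar 2 tick 1 v(1, 2): A4 above C4
  -> R3 @ bar 2 tick 2 v(1, 2): A4 above C4
  -> R3 @ bar 2 tick 3 v(1, 2): A4 above C4
  -> R7 @ bar 3 tick 0 v(1,): A4->E3 leap 17st
  -> R2 @ bar 5 tick 0 v(1, 2): B3/F4 TT -> C4/G4 P5 similar

(1, 0, R1, (0, 1))
(1, 0, R3, (1, 2))
(1, 0, R4, (0, 2))
(1, 0, R7, (2,))
(1, 1, R3, (1, 2))
(1, 2, R3, (1, 2))
(1, 3, R3, (1, 2))
(2, 0, R2, (0, 1))
(2, 0, R3, (1, 2))
(2, 0, R4, (0, 2))
(2, 0, R7, (1,))
(2, 1, R3, (1, 2))
(2, 2, R3, (1, 2))
(2, 3, R3, (1, 2))
(3, 0, R7, (1,))
(5, 0, R2, (1, 2))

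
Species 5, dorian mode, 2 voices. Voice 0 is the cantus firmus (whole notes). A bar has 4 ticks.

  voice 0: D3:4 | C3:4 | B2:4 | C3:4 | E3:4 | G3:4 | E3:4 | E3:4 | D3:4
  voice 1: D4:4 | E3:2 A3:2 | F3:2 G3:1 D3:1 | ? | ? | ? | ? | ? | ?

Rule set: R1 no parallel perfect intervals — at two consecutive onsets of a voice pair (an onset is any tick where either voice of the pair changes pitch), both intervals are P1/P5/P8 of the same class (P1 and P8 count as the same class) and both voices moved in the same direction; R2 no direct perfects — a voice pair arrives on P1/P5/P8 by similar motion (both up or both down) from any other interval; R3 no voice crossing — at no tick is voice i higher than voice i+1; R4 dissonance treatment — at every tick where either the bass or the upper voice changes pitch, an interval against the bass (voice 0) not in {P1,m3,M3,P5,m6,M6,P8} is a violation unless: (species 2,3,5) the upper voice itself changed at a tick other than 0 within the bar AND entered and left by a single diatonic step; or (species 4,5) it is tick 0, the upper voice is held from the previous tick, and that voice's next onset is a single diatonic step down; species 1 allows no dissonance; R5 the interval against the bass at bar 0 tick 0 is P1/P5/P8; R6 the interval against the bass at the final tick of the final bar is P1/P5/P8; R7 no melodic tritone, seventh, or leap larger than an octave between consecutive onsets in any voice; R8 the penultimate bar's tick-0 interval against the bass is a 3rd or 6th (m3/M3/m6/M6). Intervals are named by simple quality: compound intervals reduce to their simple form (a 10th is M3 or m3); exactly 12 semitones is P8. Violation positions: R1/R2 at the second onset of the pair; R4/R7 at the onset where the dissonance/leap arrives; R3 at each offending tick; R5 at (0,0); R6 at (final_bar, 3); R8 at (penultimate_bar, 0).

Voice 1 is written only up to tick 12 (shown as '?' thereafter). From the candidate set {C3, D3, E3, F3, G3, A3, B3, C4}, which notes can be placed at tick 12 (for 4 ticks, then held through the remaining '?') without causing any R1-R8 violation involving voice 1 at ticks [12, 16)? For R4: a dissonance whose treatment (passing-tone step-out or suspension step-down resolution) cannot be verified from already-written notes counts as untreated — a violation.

{A3, C3, E3}

C3: legal
D3: violates R4
E3: legal
F3: violates R4
G3: violates R2
A3: legal
B3: violates R4
C4: violates R2,R7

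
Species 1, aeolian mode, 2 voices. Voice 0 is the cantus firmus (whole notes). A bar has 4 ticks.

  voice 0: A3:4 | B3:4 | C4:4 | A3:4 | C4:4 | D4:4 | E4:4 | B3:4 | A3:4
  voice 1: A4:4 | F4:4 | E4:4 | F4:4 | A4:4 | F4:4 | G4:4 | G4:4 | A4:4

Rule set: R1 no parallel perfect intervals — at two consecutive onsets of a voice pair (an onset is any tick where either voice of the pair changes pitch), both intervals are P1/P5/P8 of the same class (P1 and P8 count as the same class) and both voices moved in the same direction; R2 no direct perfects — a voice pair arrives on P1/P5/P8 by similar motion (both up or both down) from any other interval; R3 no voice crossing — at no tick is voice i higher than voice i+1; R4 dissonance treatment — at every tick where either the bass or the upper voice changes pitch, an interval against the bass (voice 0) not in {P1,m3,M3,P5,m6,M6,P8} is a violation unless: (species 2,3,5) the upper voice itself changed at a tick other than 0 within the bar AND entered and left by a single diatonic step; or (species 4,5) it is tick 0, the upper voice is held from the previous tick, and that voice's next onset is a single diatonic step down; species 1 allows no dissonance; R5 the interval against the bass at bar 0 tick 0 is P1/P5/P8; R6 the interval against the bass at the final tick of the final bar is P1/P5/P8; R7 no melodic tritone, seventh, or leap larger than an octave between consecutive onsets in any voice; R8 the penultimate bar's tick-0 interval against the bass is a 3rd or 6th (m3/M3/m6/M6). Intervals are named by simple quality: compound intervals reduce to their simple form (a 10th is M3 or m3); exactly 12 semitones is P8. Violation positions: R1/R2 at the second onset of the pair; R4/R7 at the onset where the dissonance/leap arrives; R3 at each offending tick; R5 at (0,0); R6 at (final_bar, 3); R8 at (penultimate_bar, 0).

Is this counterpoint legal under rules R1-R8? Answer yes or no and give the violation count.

No (1 violations)

bar 0: v0=A3 v1=A4 (P8)
bar 1: v0=B3 v1=F4 (TT)
bar 2: v0=C4 v1=E4 (M3)
bar 3: v0=A3 v1=F4 (m6)
bar 4: v0=C4 v1=A4 (M6)
bar 5: v0=D4 v1=F4 (m3)
bar 6: v0=E4 v1=G4 (m3)
bar 7: v0=B3 v1=G4 (m6)
bar 8: v0=A3 v1=A4 (P8)
  R4 @ bar1.0: B3/F4 TT untreated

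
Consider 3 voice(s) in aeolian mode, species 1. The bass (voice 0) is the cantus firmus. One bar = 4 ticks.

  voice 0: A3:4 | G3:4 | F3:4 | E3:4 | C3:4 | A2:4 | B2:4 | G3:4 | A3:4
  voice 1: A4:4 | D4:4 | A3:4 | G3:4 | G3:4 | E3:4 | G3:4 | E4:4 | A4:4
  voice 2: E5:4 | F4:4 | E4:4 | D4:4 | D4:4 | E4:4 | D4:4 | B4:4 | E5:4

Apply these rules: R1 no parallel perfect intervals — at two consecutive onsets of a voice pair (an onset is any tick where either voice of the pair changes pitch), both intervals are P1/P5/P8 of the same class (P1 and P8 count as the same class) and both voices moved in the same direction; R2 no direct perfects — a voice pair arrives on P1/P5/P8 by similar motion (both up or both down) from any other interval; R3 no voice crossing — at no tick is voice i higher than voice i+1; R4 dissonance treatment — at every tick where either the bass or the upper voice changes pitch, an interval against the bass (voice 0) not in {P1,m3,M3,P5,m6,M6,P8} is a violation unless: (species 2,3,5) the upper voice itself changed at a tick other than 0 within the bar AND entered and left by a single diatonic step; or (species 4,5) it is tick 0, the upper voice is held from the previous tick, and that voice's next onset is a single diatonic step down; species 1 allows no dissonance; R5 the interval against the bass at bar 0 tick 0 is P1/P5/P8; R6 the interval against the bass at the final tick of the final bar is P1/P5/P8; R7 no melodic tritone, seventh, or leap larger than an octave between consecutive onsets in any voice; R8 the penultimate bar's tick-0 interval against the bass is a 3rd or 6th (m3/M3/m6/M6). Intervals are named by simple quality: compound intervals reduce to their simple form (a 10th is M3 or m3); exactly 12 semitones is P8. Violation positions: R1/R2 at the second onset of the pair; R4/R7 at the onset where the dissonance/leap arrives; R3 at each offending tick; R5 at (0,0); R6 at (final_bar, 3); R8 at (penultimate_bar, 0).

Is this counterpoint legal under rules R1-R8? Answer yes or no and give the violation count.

No (13 violations)

bar 0: v0=A3 v1=A4 v2=E5 (P5)
bar 1: v0=G3 v1=D4 v2=F4 (m7)
bar 2: v0=F3 v1=A3 v2=E4 (M7)
bar 3: v0=E3 v1=G3 v2=D4 (m7)
bar 4: v0=C3 v1=G3 v2=D4 (M2)
bar 5: v0=A2 v1=E3 v2=E4 (P5)
bar 6: v0=B2 v1=G3 v2=D4 (m3)
bar 7: v0=G3 v1=E4 v2=B4 (M3)
bar 8: v0=A3 v1=A4 v2=E5 (P5)
  R2 @ bar1.0: A3/A4 P8 -> G3/D4 P5 similar
  R4 @ bar1.0: G3/F4 m7 untreated
  R7 @ bar1.0: E5->F4 leap 11st
  R2 @ bar2.0: D4/F4 m3 -> A3/E4 P5 similar
  R4 @ bar2.0: F3/E4 M7 untreated
  R1 @ bar3.0: A3/E4 P5 -> G3/D4 P5 similar
  R4 @ bar3.0: E3/D4 m7 untreated
  R4 @ bar4.0: C3/D4 M2 untreated
  R1 @ bar5.0: C3/G3 P5 -> A2/E3 P5 similar
  R1 @ bar7.0: G3/D4 P5 -> E4/B4 P5 similar
  R1 @ bar8.0: E4/B4 P5 -> A4/E5 P5 similar
  R2 @ bar8.0: G3/E4 M6 -> A3/A4 P8 similar
  R2 @ bar8.0: G3/B4 M3 -> A3/E5 P5 similar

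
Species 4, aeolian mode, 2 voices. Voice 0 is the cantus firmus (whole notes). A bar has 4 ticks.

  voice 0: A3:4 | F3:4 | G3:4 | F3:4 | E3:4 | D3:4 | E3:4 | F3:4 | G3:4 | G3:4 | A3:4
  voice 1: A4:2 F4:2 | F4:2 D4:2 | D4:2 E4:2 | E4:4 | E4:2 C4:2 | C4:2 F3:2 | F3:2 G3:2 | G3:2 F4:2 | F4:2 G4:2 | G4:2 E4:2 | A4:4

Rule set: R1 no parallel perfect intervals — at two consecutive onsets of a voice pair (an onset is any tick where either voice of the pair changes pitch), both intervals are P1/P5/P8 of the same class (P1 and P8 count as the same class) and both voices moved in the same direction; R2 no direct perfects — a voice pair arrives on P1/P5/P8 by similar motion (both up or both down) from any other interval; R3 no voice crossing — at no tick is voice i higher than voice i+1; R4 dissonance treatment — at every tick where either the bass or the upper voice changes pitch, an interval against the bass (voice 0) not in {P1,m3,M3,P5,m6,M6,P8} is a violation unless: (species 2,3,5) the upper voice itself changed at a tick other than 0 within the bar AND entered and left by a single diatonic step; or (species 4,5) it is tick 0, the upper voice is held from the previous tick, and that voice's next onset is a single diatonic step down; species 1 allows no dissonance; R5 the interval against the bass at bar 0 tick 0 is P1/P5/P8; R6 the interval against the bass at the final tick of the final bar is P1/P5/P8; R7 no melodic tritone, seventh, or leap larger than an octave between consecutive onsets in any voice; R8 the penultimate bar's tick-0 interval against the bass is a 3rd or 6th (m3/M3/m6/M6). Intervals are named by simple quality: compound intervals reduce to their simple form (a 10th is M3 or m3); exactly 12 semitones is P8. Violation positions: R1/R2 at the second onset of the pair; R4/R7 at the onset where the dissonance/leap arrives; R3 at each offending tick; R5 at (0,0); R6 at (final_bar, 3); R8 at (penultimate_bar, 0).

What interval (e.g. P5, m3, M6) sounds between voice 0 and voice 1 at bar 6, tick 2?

voice 0=E3 voice 1=G3 -> m3

m3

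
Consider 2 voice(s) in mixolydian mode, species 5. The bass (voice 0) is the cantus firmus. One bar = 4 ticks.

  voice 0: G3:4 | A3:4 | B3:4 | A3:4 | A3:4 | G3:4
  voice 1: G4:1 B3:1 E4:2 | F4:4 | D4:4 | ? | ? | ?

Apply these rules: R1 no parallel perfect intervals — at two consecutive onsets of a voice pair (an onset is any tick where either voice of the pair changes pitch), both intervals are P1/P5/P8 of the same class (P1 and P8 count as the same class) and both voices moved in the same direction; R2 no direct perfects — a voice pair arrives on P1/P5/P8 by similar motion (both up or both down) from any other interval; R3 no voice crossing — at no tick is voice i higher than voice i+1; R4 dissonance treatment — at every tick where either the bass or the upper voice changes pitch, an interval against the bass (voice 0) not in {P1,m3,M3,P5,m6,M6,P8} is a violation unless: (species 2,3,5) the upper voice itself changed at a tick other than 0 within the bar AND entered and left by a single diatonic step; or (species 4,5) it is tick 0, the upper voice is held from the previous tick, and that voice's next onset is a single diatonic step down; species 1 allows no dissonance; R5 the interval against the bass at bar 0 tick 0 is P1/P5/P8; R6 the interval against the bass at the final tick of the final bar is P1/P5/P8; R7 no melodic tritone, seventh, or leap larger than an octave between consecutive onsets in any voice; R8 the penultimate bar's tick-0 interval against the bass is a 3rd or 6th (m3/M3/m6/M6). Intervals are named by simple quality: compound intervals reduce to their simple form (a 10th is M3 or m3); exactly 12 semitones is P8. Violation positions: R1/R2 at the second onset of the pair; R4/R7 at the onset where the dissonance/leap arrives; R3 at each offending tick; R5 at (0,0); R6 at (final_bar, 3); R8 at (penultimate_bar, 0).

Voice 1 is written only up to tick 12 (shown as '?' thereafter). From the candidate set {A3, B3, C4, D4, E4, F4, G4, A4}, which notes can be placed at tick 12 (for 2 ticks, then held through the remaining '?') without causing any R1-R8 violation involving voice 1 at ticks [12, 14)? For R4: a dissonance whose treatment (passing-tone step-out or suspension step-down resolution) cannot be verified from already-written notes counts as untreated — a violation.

{A4, C4, E4, F4}

A3: violates R2
B3: violates R4
C4: legal
D4: violates R4
E4: legal
F4: legal
G4: violates R4
A4: legal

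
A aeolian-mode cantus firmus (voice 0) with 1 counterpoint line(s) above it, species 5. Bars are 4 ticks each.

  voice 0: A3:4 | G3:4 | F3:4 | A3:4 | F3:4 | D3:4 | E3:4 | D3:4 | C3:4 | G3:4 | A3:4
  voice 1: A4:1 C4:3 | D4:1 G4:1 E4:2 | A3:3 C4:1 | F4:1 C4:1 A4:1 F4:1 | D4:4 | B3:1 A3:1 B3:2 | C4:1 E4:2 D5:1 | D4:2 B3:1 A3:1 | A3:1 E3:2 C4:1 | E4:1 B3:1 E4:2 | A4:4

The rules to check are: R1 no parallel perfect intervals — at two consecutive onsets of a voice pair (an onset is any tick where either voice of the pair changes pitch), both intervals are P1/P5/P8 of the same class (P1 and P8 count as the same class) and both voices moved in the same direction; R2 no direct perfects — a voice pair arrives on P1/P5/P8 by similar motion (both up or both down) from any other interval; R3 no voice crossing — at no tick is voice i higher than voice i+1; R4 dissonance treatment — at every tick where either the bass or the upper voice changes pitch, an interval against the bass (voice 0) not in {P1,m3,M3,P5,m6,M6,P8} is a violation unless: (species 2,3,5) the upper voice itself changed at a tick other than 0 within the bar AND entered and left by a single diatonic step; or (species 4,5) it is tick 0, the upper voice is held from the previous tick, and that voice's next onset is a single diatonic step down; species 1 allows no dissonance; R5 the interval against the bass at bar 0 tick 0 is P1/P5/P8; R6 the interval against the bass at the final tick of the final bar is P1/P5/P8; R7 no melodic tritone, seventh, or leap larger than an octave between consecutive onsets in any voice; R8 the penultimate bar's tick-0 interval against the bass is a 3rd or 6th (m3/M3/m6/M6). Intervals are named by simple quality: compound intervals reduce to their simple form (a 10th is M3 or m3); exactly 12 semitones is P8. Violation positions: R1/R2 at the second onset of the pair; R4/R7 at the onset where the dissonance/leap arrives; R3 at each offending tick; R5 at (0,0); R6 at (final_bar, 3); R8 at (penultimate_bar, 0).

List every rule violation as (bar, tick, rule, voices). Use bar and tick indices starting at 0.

bar 0: v0=A3 v1=A4 downbeat P8
bar 1: v0=G3 v1=D4 downbeat P5
bar 2: v0=F3 v1=A3 downbeat M3
bar 3: v0=A3 v1=F4 downbeat m6
bar 4: v0=F3 v1=D4 downbeat M6
bar 5: v0=D3 v1=B3 downbeat M6
bar 6: v0=E3 v1=C4 downbeat m6
bar 7: v0=D3 v1=D4 downbeat P8
bar 8: v0=C3 v1=A3 downbeat M6
bar 9: v0=G3 v1=E4 downbeat M6
bar 10: v0=A3 v1=A4 downbeat P8
  -> R4 @ bar 6 tick 3 v(0, 1): E3/D5 m7 untreated
  -> R7 @ bar 6 tick 3 v(1,): E4->D5 leap 10st
  -> R2 @ bar 7 tick 0 v(0, 1): E3/D5 m7 -> D3/D4 P8 similar
  -> R2 @ bar 10 tick 0 v(0, 1): G3/E4 M6 -> A3/A4 P8 similar

(6, 3, R4, (0, 1))
(6, 3, R7, (1,))
(7, 0, R2, (0, 1))
(10, 0, R2, (0, 1))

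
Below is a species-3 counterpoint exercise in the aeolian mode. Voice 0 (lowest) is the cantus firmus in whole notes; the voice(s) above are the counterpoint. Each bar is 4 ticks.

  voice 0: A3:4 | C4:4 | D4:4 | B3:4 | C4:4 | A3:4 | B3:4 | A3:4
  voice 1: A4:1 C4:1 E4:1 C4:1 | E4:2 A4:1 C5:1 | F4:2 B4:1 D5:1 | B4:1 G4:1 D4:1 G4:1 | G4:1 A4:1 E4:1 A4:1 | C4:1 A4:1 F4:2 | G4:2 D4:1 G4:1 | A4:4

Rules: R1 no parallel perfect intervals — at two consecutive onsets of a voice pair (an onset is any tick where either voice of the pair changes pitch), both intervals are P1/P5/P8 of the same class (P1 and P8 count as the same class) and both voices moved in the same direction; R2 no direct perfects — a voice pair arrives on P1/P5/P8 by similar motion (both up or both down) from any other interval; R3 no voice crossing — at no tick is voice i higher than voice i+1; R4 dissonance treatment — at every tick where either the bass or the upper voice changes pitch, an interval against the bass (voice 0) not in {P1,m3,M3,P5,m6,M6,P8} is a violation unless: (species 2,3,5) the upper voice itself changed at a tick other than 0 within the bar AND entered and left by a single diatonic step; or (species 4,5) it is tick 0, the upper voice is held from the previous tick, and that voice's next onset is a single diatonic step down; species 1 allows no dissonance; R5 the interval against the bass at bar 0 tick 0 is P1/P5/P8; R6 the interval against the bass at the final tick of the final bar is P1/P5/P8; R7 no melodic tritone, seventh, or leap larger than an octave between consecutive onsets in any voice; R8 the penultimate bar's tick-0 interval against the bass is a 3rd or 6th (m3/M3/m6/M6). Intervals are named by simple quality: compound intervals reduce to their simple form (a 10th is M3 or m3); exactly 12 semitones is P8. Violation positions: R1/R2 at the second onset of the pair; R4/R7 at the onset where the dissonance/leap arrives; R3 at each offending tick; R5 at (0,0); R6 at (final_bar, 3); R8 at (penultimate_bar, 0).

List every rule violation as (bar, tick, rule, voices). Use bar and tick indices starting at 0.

bar 0: v0=A3 v1=A4 downbeat P8
bar 1: v0=C4 v1=E4 downbeat M3
bar 2: v0=D4 v1=F4 downbeat m3
bar 3: v0=B3 v1=B4 downbeat P8
bar 4: v0=C4 v1=G4 downbeat P5
bar 5: v0=A3 v1=C4 downbeat m3
bar 6: v0=B3 v1=G4 downbeat m6
bar 7: v0=A3 v1=A4 downbeat P8
  -> R7 @ bar 2 tick 2 v(1,): F4->B4 leap 6st
  -> R1 @ bar 3 tick 0 v(0, 1): D4/D5 P8 -> B3/B4 P8 similar

(2, 2, R7, (1,))
(3, 0, R1, (0, 1))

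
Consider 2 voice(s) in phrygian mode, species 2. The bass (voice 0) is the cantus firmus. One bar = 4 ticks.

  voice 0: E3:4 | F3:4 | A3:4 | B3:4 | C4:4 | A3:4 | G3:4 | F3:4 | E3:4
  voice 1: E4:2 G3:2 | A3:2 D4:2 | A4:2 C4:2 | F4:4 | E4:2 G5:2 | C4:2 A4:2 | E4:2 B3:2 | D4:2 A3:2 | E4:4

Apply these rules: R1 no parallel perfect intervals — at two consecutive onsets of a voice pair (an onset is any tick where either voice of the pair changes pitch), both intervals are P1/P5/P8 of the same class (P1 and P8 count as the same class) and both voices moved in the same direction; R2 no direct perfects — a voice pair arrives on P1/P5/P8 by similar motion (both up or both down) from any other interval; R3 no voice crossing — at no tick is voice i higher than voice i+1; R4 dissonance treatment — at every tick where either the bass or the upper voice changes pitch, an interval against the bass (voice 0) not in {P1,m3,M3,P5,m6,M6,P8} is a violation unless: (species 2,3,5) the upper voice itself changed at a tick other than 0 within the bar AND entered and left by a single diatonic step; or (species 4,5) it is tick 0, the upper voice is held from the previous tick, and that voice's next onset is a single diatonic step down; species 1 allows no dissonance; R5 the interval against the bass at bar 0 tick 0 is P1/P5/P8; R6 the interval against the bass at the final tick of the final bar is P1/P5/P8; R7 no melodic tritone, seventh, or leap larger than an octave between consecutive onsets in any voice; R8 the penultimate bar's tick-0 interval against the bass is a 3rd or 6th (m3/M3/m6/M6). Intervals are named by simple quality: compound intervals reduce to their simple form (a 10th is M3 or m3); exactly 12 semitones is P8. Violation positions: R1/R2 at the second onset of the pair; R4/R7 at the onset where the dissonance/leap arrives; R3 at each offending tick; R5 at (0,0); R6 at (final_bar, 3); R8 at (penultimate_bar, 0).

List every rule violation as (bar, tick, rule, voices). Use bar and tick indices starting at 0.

(2, 0, R2, (0, 1))
(3, 0, R4, (0, 1))
(4, 2, R7, (1,))
(5, 0, R7, (1,))

bar 0: v0=E3 v1=E4 downbeat P8
bar 1: v0=F3 v1=A3 downbeat M3
bar 2: v0=A3 v1=A4 downbeat P8
bar 3: v0=B3 v1=F4 downbeat TT
bar 4: v0=C4 v1=E4 downbeat M3
bar 5: v0=A3 v1=C4 downbeat m3
bar 6: v0=G3 v1=E4 downbeat M6
bar 7: v0=F3 v1=D4 downbeat M6
bar 8: v0=E3 v1=E4 downbeat P8
  -> R2 @ bar 2 tick 0 v(0, 1): F3/D4 M6 -> A3/A4 P8 similar
  -> R4 @ bar 3 tick 0 v(0, 1): B3/F4 TT untreated
  -> R7 @ bar 4 tick 2 v(1,): E4->G5 leap 15st
  -> R7 @ bar 5 tick 0 v(1,): G5->C4 leap 19st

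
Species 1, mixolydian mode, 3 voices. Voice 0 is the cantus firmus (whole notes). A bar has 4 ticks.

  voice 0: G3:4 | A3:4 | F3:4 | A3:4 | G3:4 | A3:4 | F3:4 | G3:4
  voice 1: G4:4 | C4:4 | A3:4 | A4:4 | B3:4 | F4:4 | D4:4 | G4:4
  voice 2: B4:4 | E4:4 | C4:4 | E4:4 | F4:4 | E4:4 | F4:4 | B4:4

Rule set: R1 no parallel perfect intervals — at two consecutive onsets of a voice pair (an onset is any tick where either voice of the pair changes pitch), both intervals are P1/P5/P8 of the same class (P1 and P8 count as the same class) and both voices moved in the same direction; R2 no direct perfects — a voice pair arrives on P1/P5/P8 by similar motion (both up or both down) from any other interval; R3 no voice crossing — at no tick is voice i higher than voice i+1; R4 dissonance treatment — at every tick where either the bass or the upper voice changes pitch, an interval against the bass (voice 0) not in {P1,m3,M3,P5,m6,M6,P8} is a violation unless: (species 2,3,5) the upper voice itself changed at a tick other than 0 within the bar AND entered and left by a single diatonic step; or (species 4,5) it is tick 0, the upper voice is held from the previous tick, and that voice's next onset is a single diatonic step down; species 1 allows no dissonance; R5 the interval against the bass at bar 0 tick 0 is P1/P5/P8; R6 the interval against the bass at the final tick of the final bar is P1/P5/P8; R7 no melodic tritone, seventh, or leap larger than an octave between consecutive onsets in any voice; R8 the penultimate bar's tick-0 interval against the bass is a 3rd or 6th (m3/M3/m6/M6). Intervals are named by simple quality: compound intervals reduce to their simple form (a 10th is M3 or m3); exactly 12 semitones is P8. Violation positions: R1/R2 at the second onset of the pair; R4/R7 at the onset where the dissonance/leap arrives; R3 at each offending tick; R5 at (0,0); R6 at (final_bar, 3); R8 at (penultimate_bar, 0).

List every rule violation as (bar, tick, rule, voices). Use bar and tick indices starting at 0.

bar 0: v0=G3 v1=G4 v2=B4 downbeat M3
bar 1: v0=A3 v1=C4 v2=E4 downbeat P5
bar 2: v0=F3 v1=A3 v2=C4 downbeat P5
bar 3: v0=A3 v1=A4 v2=E4 downbeat P5
bar 4: v0=G3 v1=B3 v2=F4 downbeat m7
bar 5: v0=A3 v1=F4 v2=E4 downbeat P5
bar 6: v0=F3 v1=D4 v2=F4 downbeat P8
bar 7: v0=G3 v1=G4 v2=B4 downbeat M3
  -> R5 @ bar 0 tick 0 v(0, 2): opens on M3
  -> R1 @ bar 2 tick 0 v(0, 2): A3/E4 P5 -> F3/C4 P5 similar
  -> R1 @ bar 3 tick 0 v(0, 2): F3/C4 P5 -> A3/E4 P5 similar
  -> R2 @ bar 3 tick 0 v(0, 1): F3/A3 M3 -> A3/A4 P8 similar
  -> R3 @ bar 3 tick 0 v(1, 2): A4 above E4
  -> R3 @ bar 3 tick 1 v(1, 2): A4 above E4
  -> R3 @ bar 3 tick 2 v(1, 2): A4 above E4
  -> R3 @ bar 3 tick 3 v(1, 2): A4 above E4
  -> R4 @ bar 4 tick 0 v(0, 2): G3/F4 m7 untreated
  -> R7 @ bar 4 tick 0 v(1,): A4->B3 leap 10st
  -> R3 @ bar 5 tick 0 v(1, 2): F4 above E4
  -> R7 @ bar 5 tick 0 v(1,): B3->F4 leap 6st
  -> R3 @ bar 5 tick 1 v(1, 2): F4 above E4
  -> R3 @ bar 5 tick 2 v(1, 2): F4 above E4
  -> R3 @ bar 5 tick 3 v(1, 2): F4 above E4
  -> R8 @ bar 6 tick 0 v(0, 2): penult P8 not 3rd/6th
  -> R2 @ bar 7 tick 0 v(0, 1): F3/D4 M6 -> G3/G4 P8 similar
  -> R7 @ bar 7 tick 0 v(2,): F4->B4 leap 6st
  -> R6 @ bar 7 tick 3 v(0, 2): closes on M3

(0, 0, R5, (0, 2))
(2, 0, R1, (0, 2))
(3, 0, R1, (0, 2))
(3, 0, R2, (0, 1))
(3, 0, R3, (1, 2))
(3, 1, R3, (1, 2))
(3, 2, R3, (1, 2))
(3, 3, R3, (1, 2))
(4, 0, R4, (0, 2))
(4, 0, R7, (1,))
(5, 0, R3, (1, 2))
(5, 0, R7, (1,))
(5, 1, R3, (1, 2))
(5, 2, R3, (1, 2))
(5, 3, R3, (1, 2))
(6, 0, R8, (0, 2))
(7, 0, R2, (0, 1))
(7, 0, R7, (2,))
(7, 3, R6, (0, 2))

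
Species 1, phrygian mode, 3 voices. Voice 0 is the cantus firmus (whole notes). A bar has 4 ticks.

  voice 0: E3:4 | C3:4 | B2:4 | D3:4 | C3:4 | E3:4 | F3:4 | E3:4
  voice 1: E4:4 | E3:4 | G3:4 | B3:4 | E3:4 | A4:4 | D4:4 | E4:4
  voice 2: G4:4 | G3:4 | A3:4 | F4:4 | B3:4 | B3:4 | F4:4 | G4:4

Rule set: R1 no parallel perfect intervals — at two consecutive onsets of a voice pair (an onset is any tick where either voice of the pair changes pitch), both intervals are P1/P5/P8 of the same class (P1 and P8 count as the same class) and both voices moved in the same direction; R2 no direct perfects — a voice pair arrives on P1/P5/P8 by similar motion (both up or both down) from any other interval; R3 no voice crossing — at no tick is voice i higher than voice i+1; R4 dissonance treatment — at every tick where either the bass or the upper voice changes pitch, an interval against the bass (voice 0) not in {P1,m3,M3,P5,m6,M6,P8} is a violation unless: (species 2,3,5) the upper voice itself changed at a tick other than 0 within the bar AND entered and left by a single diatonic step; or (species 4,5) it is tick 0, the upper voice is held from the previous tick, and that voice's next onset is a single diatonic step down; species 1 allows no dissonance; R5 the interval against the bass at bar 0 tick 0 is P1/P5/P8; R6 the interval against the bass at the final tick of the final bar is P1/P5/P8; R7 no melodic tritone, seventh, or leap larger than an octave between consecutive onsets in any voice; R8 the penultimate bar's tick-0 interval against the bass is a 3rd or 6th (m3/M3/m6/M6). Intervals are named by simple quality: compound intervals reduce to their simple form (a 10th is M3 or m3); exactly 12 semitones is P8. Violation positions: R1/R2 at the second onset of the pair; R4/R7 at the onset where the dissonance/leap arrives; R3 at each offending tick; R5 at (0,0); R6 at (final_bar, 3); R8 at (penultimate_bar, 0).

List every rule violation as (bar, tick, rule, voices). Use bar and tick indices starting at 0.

bar 0: v0=E3 v1=E4 v2=G4 downbeat m3
bar 1: v0=C3 v1=E3 v2=G3 downbeat P5
bar 2: v0=B2 v1=G3 v2=A3 downbeat m7
bar 3: v0=D3 v1=B3 v2=F4 downbeat m3
bar 4: v0=C3 v1=E3 v2=B3 downbeat M7
bar 5: v0=E3 v1=A4 v2=B3 downbeat P5
bar 6: v0=F3 v1=D4 v2=F4 downbeat P8
bar 7: v0=E3 v1=E4 v2=G4 downbeat m3
  -> R5 @ bar 0 tick 0 v(0, 2): opens on m3
  -> R2 @ bar 1 tick 0 v(0, 2): E3/G4 m3 -> C3/G3 P5 similar
  -> R4 @ bar 2 tick 0 v(0, 2): B2/A3 m7 untreated
  -> R2 @ bar 4 tick 0 v(1, 2): B3/F4 TT -> E3/B3 P5 similar
  -> R4 @ bar 4 tick 0 v(0, 2): C3/B3 M7 untreated
  -> R7 @ bar 4 tick 0 v(2,): F4->B3 leap 6st
  -> R3 @ bar 5 tick 0 v(1, 2): A4 above B3
  -> R4 @ bar 5 tick 0 v(0, 1): E3/A4 P4 untreated
  -> R7 @ bar 5 tick 0 v(1,): E3->A4 leap 17st
  -> R3 @ bar 5 tick 1 v(1, 2): A4 above B3
  -> R3 @ bar 5 tick 2 v(1, 2): A4 above B3
  -> R3 @ bar 5 tick 3 v(1, 2): A4 above B3
  -> R2 @ bar 6 tick 0 v(0, 2): E3/B3 P5 -> F3/F4 P8 similar
  -> R7 @ bar 6 tick 0 v(2,): B3->F4 leap 6st
  -> R8 @ bar 6 tick 0 v(0, 2): penult P8 not 3rd/6th
  -> R6 @ bar 7 tick 3 v(0, 2): closes on m3

(0, 0, R5, (0, 2))
(1, 0, R2, (0, 2))
(2, 0, R4, (0, 2))
(4, 0, R2, (1, 2))
(4, 0, R4, (0, 2))
(4, 0, R7, (2,))
(5, 0, R3, (1, 2))
(5, 0, R4, (0, 1))
(5, 0, R7, (1,))
(5, 1, R3, (1, 2))
(5, 2, R3, (1, 2))
(5, 3, R3, (1, 2))
(6, 0, R2, (0, 2))
(6, 0, R7, (2,))
(6, 0, R8, (0, 2))
(7, 3, R6, (0, 2))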